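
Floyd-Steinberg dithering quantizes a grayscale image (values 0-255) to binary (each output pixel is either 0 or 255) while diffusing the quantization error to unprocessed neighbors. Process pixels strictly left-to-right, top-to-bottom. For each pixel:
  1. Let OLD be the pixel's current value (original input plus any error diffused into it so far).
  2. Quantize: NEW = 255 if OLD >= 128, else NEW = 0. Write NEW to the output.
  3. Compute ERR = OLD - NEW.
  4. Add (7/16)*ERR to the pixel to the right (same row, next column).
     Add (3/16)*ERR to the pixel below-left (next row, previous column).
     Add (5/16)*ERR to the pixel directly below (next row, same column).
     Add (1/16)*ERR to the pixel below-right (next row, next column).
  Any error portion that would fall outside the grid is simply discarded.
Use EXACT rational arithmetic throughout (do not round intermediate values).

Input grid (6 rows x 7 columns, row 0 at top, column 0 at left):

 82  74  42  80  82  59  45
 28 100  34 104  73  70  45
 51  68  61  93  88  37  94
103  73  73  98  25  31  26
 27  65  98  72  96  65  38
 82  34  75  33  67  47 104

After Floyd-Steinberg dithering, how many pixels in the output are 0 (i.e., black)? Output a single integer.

(0,0): OLD=82 → NEW=0, ERR=82
(0,1): OLD=879/8 → NEW=0, ERR=879/8
(0,2): OLD=11529/128 → NEW=0, ERR=11529/128
(0,3): OLD=244543/2048 → NEW=0, ERR=244543/2048
(0,4): OLD=4398777/32768 → NEW=255, ERR=-3957063/32768
(0,5): OLD=3233551/524288 → NEW=0, ERR=3233551/524288
(0,6): OLD=400122217/8388608 → NEW=0, ERR=400122217/8388608
(1,0): OLD=9501/128 → NEW=0, ERR=9501/128
(1,1): OLD=193355/1024 → NEW=255, ERR=-67765/1024
(1,2): OLD=2046375/32768 → NEW=0, ERR=2046375/32768
(1,3): OLD=19873563/131072 → NEW=255, ERR=-13549797/131072
(1,4): OLD=-11287311/8388608 → NEW=0, ERR=-11287311/8388608
(1,5): OLD=4881136193/67108864 → NEW=0, ERR=4881136193/67108864
(1,6): OLD=98905118639/1073741824 → NEW=0, ERR=98905118639/1073741824
(2,0): OLD=1012329/16384 → NEW=0, ERR=1012329/16384
(2,1): OLD=47553171/524288 → NEW=0, ERR=47553171/524288
(2,2): OLD=810994041/8388608 → NEW=0, ERR=810994041/8388608
(2,3): OLD=7156641009/67108864 → NEW=0, ERR=7156641009/67108864
(2,4): OLD=75920093825/536870912 → NEW=255, ERR=-60981988735/536870912
(2,5): OLD=467668793067/17179869184 → NEW=0, ERR=467668793067/17179869184
(2,6): OLD=38274185160733/274877906944 → NEW=255, ERR=-31819681109987/274877906944
(3,0): OLD=1168658777/8388608 → NEW=255, ERR=-970436263/8388608
(3,1): OLD=4880194277/67108864 → NEW=0, ERR=4880194277/67108864
(3,2): OLD=86270501823/536870912 → NEW=255, ERR=-50631580737/536870912
(3,3): OLD=160653954409/2147483648 → NEW=0, ERR=160653954409/2147483648
(3,4): OLD=9346557400409/274877906944 → NEW=0, ERR=9346557400409/274877906944
(3,5): OLD=56248512765083/2199023255552 → NEW=0, ERR=56248512765083/2199023255552
(3,6): OLD=95607624778309/35184372088832 → NEW=0, ERR=95607624778309/35184372088832
(4,0): OLD=4814161559/1073741824 → NEW=0, ERR=4814161559/1073741824
(4,1): OLD=1112800843947/17179869184 → NEW=0, ERR=1112800843947/17179869184
(4,2): OLD=31731612510949/274877906944 → NEW=0, ERR=31731612510949/274877906944
(4,3): OLD=321857735030887/2199023255552 → NEW=255, ERR=-238893195134873/2199023255552
(4,4): OLD=1206282419105093/17592186044416 → NEW=0, ERR=1206282419105093/17592186044416
(4,5): OLD=59462764082650501/562949953421312 → NEW=0, ERR=59462764082650501/562949953421312
(4,6): OLD=780561149508837171/9007199254740992 → NEW=0, ERR=780561149508837171/9007199254740992
(5,0): OLD=26263523825969/274877906944 → NEW=0, ERR=26263523825969/274877906944
(5,1): OLD=259414789283515/2199023255552 → NEW=0, ERR=259414789283515/2199023255552
(5,2): OLD=2574877427352781/17592186044416 → NEW=255, ERR=-1911130013973299/17592186044416
(5,3): OLD=-3997646606870175/140737488355328 → NEW=0, ERR=-3997646606870175/140737488355328
(5,4): OLD=801785066425520459/9007199254740992 → NEW=0, ERR=801785066425520459/9007199254740992
(5,5): OLD=10051115239132114203/72057594037927936 → NEW=255, ERR=-8323571240539509477/72057594037927936
(5,6): OLD=100472517578268270133/1152921504606846976 → NEW=0, ERR=100472517578268270133/1152921504606846976
Output grid:
  Row 0: ....#..  (6 black, running=6)
  Row 1: .#.#...  (5 black, running=11)
  Row 2: ....#.#  (5 black, running=16)
  Row 3: #.#....  (5 black, running=21)
  Row 4: ...#...  (6 black, running=27)
  Row 5: ..#..#.  (5 black, running=32)

Answer: 32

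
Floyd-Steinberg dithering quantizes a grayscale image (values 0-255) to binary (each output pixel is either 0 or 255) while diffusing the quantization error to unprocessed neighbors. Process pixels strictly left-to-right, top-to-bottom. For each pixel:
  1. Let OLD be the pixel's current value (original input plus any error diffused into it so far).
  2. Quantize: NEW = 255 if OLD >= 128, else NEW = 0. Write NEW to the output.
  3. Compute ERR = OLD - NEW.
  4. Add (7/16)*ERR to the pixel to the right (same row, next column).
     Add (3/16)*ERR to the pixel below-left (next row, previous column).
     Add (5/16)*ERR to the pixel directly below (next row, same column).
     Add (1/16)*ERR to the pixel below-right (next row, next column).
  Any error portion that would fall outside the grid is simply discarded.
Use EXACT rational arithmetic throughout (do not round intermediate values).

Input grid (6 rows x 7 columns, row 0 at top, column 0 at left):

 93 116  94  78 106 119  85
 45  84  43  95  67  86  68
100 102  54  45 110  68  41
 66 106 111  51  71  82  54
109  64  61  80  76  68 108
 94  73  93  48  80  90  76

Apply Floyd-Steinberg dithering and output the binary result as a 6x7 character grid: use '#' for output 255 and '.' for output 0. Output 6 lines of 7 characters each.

Answer: .#..#..
...#.#.
#......
.##.#..
.....#.
#.#..#.

Derivation:
(0,0): OLD=93 → NEW=0, ERR=93
(0,1): OLD=2507/16 → NEW=255, ERR=-1573/16
(0,2): OLD=13053/256 → NEW=0, ERR=13053/256
(0,3): OLD=410859/4096 → NEW=0, ERR=410859/4096
(0,4): OLD=9822829/65536 → NEW=255, ERR=-6888851/65536
(0,5): OLD=76558587/1048576 → NEW=0, ERR=76558587/1048576
(0,6): OLD=1961973469/16777216 → NEW=0, ERR=1961973469/16777216
(1,0): OLD=14241/256 → NEW=0, ERR=14241/256
(1,1): OLD=190439/2048 → NEW=0, ERR=190439/2048
(1,2): OLD=7358323/65536 → NEW=0, ERR=7358323/65536
(1,3): OLD=41666679/262144 → NEW=255, ERR=-25180041/262144
(1,4): OLD=202779909/16777216 → NEW=0, ERR=202779909/16777216
(1,5): OLD=17375985045/134217728 → NEW=255, ERR=-16849535595/134217728
(1,6): OLD=116360576795/2147483648 → NEW=0, ERR=116360576795/2147483648
(2,0): OLD=4417757/32768 → NEW=255, ERR=-3938083/32768
(2,1): OLD=108012495/1048576 → NEW=0, ERR=108012495/1048576
(2,2): OLD=2046067245/16777216 → NEW=0, ERR=2046067245/16777216
(2,3): OLD=10418261765/134217728 → NEW=0, ERR=10418261765/134217728
(2,4): OLD=126910721109/1073741824 → NEW=0, ERR=126910721109/1073741824
(2,5): OLD=3140287015687/34359738368 → NEW=0, ERR=3140287015687/34359738368
(2,6): OLD=49517362510497/549755813888 → NEW=0, ERR=49517362510497/549755813888
(3,0): OLD=801240461/16777216 → NEW=0, ERR=801240461/16777216
(3,1): OLD=23412872201/134217728 → NEW=255, ERR=-10812648439/134217728
(3,2): OLD=144802610155/1073741824 → NEW=255, ERR=-129001554965/1073741824
(3,3): OLD=225393345309/4294967296 → NEW=0, ERR=225393345309/4294967296
(3,4): OLD=84048341559693/549755813888 → NEW=255, ERR=-56139390981747/549755813888
(3,5): OLD=396528614471543/4398046511104 → NEW=0, ERR=396528614471543/4398046511104
(3,6): OLD=8958263725322473/70368744177664 → NEW=0, ERR=8958263725322473/70368744177664
(4,0): OLD=233687390755/2147483648 → NEW=0, ERR=233687390755/2147483648
(4,1): OLD=2298372564935/34359738368 → NEW=0, ERR=2298372564935/34359738368
(4,2): OLD=31624866094345/549755813888 → NEW=0, ERR=31624866094345/549755813888
(4,3): OLD=417423138173747/4398046511104 → NEW=0, ERR=417423138173747/4398046511104
(4,4): OLD=3722399757229929/35184372088832 → NEW=0, ERR=3722399757229929/35184372088832
(4,5): OLD=180086028554544681/1125899906842624 → NEW=255, ERR=-107018447690324439/1125899906842624
(4,6): OLD=2014598328522296047/18014398509481984 → NEW=0, ERR=2014598328522296047/18014398509481984
(5,0): OLD=77267155460677/549755813888 → NEW=255, ERR=-62920577080763/549755813888
(5,1): OLD=270119563283479/4398046511104 → NEW=0, ERR=270119563283479/4398046511104
(5,2): OLD=5623292949056913/35184372088832 → NEW=255, ERR=-3348721933595247/35184372088832
(5,3): OLD=16734330228866997/281474976710656 → NEW=0, ERR=16734330228866997/281474976710656
(5,4): OLD=2291102068625129191/18014398509481984 → NEW=0, ERR=2291102068625129191/18014398509481984
(5,5): OLD=20683318090036308983/144115188075855872 → NEW=255, ERR=-16066054869306938377/144115188075855872
(5,6): OLD=129667256451622485401/2305843009213693952 → NEW=0, ERR=129667256451622485401/2305843009213693952
Row 0: .#..#..
Row 1: ...#.#.
Row 2: #......
Row 3: .##.#..
Row 4: .....#.
Row 5: #.#..#.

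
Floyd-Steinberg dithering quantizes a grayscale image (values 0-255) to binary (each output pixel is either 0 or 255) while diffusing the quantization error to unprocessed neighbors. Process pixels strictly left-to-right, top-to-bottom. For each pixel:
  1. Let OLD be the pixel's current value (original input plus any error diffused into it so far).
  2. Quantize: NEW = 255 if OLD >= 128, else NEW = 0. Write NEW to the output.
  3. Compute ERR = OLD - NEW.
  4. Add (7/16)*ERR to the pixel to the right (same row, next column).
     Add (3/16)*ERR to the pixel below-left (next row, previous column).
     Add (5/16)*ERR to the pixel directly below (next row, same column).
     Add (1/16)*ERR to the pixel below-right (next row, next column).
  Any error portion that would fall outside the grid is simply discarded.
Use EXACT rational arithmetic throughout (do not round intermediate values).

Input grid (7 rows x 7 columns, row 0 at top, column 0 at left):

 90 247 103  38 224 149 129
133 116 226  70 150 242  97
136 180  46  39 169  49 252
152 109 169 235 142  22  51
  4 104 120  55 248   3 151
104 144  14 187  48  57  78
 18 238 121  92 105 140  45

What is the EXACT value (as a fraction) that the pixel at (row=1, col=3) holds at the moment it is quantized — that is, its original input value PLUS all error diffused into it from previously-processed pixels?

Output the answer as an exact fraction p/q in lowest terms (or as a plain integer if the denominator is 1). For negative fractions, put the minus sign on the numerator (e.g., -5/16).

Answer: 18354743/131072

Derivation:
(0,0): OLD=90 → NEW=0, ERR=90
(0,1): OLD=2291/8 → NEW=255, ERR=251/8
(0,2): OLD=14941/128 → NEW=0, ERR=14941/128
(0,3): OLD=182411/2048 → NEW=0, ERR=182411/2048
(0,4): OLD=8616909/32768 → NEW=255, ERR=261069/32768
(0,5): OLD=79946395/524288 → NEW=255, ERR=-53747045/524288
(0,6): OLD=705901117/8388608 → NEW=0, ERR=705901117/8388608
(1,0): OLD=21377/128 → NEW=255, ERR=-11263/128
(1,1): OLD=117575/1024 → NEW=0, ERR=117575/1024
(1,2): OLD=10858387/32768 → NEW=255, ERR=2502547/32768
(1,3): OLD=18354743/131072 → NEW=255, ERR=-15068617/131072
Target (1,3): original=70, with diffused error = 18354743/131072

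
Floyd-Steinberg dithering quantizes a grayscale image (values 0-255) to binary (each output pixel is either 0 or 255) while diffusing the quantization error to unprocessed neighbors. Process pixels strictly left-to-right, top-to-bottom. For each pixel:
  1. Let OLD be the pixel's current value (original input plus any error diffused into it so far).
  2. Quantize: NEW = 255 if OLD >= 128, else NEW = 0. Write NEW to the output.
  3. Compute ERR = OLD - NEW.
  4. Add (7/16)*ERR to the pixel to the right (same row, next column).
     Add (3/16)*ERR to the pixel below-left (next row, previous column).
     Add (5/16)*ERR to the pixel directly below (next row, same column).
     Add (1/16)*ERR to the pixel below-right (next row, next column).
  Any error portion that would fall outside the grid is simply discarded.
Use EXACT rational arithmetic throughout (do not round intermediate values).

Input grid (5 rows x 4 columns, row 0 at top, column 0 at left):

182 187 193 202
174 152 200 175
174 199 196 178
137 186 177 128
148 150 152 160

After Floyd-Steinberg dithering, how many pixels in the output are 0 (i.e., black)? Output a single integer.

(0,0): OLD=182 → NEW=255, ERR=-73
(0,1): OLD=2481/16 → NEW=255, ERR=-1599/16
(0,2): OLD=38215/256 → NEW=255, ERR=-27065/256
(0,3): OLD=637937/4096 → NEW=255, ERR=-406543/4096
(1,0): OLD=33907/256 → NEW=255, ERR=-31373/256
(1,1): OLD=87589/2048 → NEW=0, ERR=87589/2048
(1,2): OLD=10539273/65536 → NEW=255, ERR=-6172407/65536
(1,3): OLD=100841871/1048576 → NEW=0, ERR=100841871/1048576
(2,0): OLD=4709479/32768 → NEW=255, ERR=-3646361/32768
(2,1): OLD=145083101/1048576 → NEW=255, ERR=-122303779/1048576
(2,2): OLD=285723313/2097152 → NEW=255, ERR=-249050447/2097152
(2,3): OLD=5040237453/33554432 → NEW=255, ERR=-3516142707/33554432
(3,0): OLD=1348149495/16777216 → NEW=0, ERR=1348149495/16777216
(3,1): OLD=41737591401/268435456 → NEW=255, ERR=-26713449879/268435456
(3,2): OLD=298125583767/4294967296 → NEW=0, ERR=298125583767/4294967296
(3,3): OLD=8122585460641/68719476736 → NEW=0, ERR=8122585460641/68719476736
(4,0): OLD=663366769771/4294967296 → NEW=255, ERR=-431849890709/4294967296
(4,1): OLD=3193699653569/34359738368 → NEW=0, ERR=3193699653569/34359738368
(4,2): OLD=253216722486177/1099511627776 → NEW=255, ERR=-27158742596703/1099511627776
(4,3): OLD=3350765555225271/17592186044416 → NEW=255, ERR=-1135241886100809/17592186044416
Output grid:
  Row 0: ####  (0 black, running=0)
  Row 1: #.#.  (2 black, running=2)
  Row 2: ####  (0 black, running=2)
  Row 3: .#..  (3 black, running=5)
  Row 4: #.##  (1 black, running=6)

Answer: 6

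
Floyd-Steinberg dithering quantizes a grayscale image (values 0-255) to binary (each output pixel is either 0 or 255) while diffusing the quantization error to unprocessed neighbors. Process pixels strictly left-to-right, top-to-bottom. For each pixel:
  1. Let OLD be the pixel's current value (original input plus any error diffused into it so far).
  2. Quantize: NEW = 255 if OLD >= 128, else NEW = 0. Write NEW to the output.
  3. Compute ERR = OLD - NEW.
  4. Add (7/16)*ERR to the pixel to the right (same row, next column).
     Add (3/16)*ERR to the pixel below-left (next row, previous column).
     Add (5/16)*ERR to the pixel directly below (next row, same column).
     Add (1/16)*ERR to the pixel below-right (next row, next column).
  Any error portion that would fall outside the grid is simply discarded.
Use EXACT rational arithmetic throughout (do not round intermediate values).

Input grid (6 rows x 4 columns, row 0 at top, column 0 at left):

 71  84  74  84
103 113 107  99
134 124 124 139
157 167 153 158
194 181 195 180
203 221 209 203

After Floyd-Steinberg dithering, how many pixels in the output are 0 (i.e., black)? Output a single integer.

(0,0): OLD=71 → NEW=0, ERR=71
(0,1): OLD=1841/16 → NEW=0, ERR=1841/16
(0,2): OLD=31831/256 → NEW=0, ERR=31831/256
(0,3): OLD=566881/4096 → NEW=255, ERR=-477599/4096
(1,0): OLD=37571/256 → NEW=255, ERR=-27709/256
(1,1): OLD=264917/2048 → NEW=255, ERR=-257323/2048
(1,2): OLD=4994809/65536 → NEW=0, ERR=4994809/65536
(1,3): OLD=108713503/1048576 → NEW=0, ERR=108713503/1048576
(2,0): OLD=2510583/32768 → NEW=0, ERR=2510583/32768
(2,1): OLD=131890829/1048576 → NEW=0, ERR=131890829/1048576
(2,2): OLD=449698305/2097152 → NEW=255, ERR=-85075455/2097152
(2,3): OLD=5315506781/33554432 → NEW=255, ERR=-3240873379/33554432
(3,0): OLD=3431388679/16777216 → NEW=255, ERR=-846801401/16777216
(3,1): OLD=48695985241/268435456 → NEW=255, ERR=-19755056039/268435456
(3,2): OLD=420379403943/4294967296 → NEW=0, ERR=420379403943/4294967296
(3,3): OLD=11551939657489/68719476736 → NEW=255, ERR=-5971526910191/68719476736
(4,0): OLD=706214375227/4294967296 → NEW=255, ERR=-389002285253/4294967296
(4,1): OLD=4589580931249/34359738368 → NEW=255, ERR=-4172152352591/34359738368
(4,2): OLD=166653111718929/1099511627776 → NEW=255, ERR=-113722353363951/1099511627776
(4,3): OLD=2000431989041351/17592186044416 → NEW=0, ERR=2000431989041351/17592186044416
(5,0): OLD=83523881751371/549755813888 → NEW=255, ERR=-56663850790069/549755813888
(5,1): OLD=1986283183223789/17592186044416 → NEW=0, ERR=1986283183223789/17592186044416
(5,2): OLD=2109363065892969/8796093022208 → NEW=255, ERR=-133640654770071/8796093022208
(5,3): OLD=63451053396865713/281474976710656 → NEW=255, ERR=-8325065664351567/281474976710656
Output grid:
  Row 0: ...#  (3 black, running=3)
  Row 1: ##..  (2 black, running=5)
  Row 2: ..##  (2 black, running=7)
  Row 3: ##.#  (1 black, running=8)
  Row 4: ###.  (1 black, running=9)
  Row 5: #.##  (1 black, running=10)

Answer: 10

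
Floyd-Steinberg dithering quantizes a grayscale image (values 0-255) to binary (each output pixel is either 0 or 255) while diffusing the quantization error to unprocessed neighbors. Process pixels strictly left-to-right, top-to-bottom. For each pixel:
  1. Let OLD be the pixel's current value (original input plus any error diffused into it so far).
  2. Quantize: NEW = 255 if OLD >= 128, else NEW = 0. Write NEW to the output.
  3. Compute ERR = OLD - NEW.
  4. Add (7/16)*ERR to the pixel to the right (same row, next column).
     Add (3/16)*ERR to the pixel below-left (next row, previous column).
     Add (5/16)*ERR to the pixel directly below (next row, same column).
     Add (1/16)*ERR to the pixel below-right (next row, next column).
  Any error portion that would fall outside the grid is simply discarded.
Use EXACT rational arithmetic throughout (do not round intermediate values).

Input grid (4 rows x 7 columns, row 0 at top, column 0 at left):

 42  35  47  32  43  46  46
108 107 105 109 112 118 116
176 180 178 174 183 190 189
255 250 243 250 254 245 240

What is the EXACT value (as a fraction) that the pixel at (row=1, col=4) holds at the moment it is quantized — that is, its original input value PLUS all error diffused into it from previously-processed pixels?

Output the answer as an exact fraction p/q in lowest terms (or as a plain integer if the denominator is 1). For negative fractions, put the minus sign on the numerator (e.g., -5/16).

Answer: 1693292853/8388608

Derivation:
(0,0): OLD=42 → NEW=0, ERR=42
(0,1): OLD=427/8 → NEW=0, ERR=427/8
(0,2): OLD=9005/128 → NEW=0, ERR=9005/128
(0,3): OLD=128571/2048 → NEW=0, ERR=128571/2048
(0,4): OLD=2309021/32768 → NEW=0, ERR=2309021/32768
(0,5): OLD=40280395/524288 → NEW=0, ERR=40280395/524288
(0,6): OLD=667838733/8388608 → NEW=0, ERR=667838733/8388608
(1,0): OLD=16785/128 → NEW=255, ERR=-15855/128
(1,1): OLD=87351/1024 → NEW=0, ERR=87351/1024
(1,2): OLD=5878979/32768 → NEW=255, ERR=-2476861/32768
(1,3): OLD=14831847/131072 → NEW=0, ERR=14831847/131072
(1,4): OLD=1693292853/8388608 → NEW=255, ERR=-445802187/8388608
Target (1,4): original=112, with diffused error = 1693292853/8388608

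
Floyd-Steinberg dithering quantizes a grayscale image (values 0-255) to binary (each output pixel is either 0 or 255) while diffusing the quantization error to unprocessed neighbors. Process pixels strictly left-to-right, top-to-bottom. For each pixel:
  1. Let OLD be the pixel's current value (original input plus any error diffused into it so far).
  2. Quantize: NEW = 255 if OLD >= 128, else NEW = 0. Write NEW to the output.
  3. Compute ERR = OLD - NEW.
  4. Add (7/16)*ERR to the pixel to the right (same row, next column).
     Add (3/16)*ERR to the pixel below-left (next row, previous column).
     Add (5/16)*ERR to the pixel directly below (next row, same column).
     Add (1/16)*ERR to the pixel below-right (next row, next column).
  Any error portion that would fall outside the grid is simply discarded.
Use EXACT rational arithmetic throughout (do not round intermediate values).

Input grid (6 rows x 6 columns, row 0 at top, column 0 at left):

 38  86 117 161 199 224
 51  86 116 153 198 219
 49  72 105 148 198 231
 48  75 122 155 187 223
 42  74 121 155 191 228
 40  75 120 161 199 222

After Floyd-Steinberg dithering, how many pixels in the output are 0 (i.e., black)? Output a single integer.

Answer: 16

Derivation:
(0,0): OLD=38 → NEW=0, ERR=38
(0,1): OLD=821/8 → NEW=0, ERR=821/8
(0,2): OLD=20723/128 → NEW=255, ERR=-11917/128
(0,3): OLD=246309/2048 → NEW=0, ERR=246309/2048
(0,4): OLD=8244995/32768 → NEW=255, ERR=-110845/32768
(0,5): OLD=116664597/524288 → NEW=255, ERR=-17028843/524288
(1,0): OLD=10511/128 → NEW=0, ERR=10511/128
(1,1): OLD=142249/1024 → NEW=255, ERR=-118871/1024
(1,2): OLD=2132637/32768 → NEW=0, ERR=2132637/32768
(1,3): OLD=27866489/131072 → NEW=255, ERR=-5556871/131072
(1,4): OLD=1508452971/8388608 → NEW=255, ERR=-630642069/8388608
(1,5): OLD=23588504189/134217728 → NEW=255, ERR=-10637016451/134217728
(2,0): OLD=866643/16384 → NEW=0, ERR=866643/16384
(2,1): OLD=39951105/524288 → NEW=0, ERR=39951105/524288
(2,2): OLD=1203528131/8388608 → NEW=255, ERR=-935566909/8388608
(2,3): OLD=5095542763/67108864 → NEW=0, ERR=5095542763/67108864
(2,4): OLD=408486710209/2147483648 → NEW=255, ERR=-139121620031/2147483648
(2,5): OLD=5950842537047/34359738368 → NEW=255, ERR=-2810890746793/34359738368
(3,0): OLD=661169379/8388608 → NEW=0, ERR=661169379/8388608
(3,1): OLD=7763812071/67108864 → NEW=0, ERR=7763812071/67108864
(3,2): OLD=84160440197/536870912 → NEW=255, ERR=-52741642363/536870912
(3,3): OLD=4007410314159/34359738368 → NEW=0, ERR=4007410314159/34359738368
(3,4): OLD=56951362723983/274877906944 → NEW=255, ERR=-13142503546737/274877906944
(3,5): OLD=758523649913345/4398046511104 → NEW=255, ERR=-362978210418175/4398046511104
(4,0): OLD=94835367981/1073741824 → NEW=0, ERR=94835367981/1073741824
(4,1): OLD=2324442687497/17179869184 → NEW=255, ERR=-2056423954423/17179869184
(4,2): OLD=36850495285195/549755813888 → NEW=0, ERR=36850495285195/549755813888
(4,3): OLD=1809078247511191/8796093022208 → NEW=255, ERR=-433925473151849/8796093022208
(4,4): OLD=20588609174242439/140737488355328 → NEW=255, ERR=-15299450356366201/140737488355328
(4,5): OLD=341508729542835793/2251799813685248 → NEW=255, ERR=-232700222946902447/2251799813685248
(5,0): OLD=12412673852971/274877906944 → NEW=0, ERR=12412673852971/274877906944
(5,1): OLD=663563772161371/8796093022208 → NEW=0, ERR=663563772161371/8796093022208
(5,2): OLD=11063409573232217/70368744177664 → NEW=255, ERR=-6880620192072103/70368744177664
(5,3): OLD=195032425186078883/2251799813685248 → NEW=0, ERR=195032425186078883/2251799813685248
(5,4): OLD=812726995574938131/4503599627370496 → NEW=255, ERR=-335690909404538349/4503599627370496
(5,5): OLD=10830364869715490447/72057594037927936 → NEW=255, ERR=-7544321609956133233/72057594037927936
Output grid:
  Row 0: ..#.##  (3 black, running=3)
  Row 1: .#.###  (2 black, running=5)
  Row 2: ..#.##  (3 black, running=8)
  Row 3: ..#.##  (3 black, running=11)
  Row 4: .#.###  (2 black, running=13)
  Row 5: ..#.##  (3 black, running=16)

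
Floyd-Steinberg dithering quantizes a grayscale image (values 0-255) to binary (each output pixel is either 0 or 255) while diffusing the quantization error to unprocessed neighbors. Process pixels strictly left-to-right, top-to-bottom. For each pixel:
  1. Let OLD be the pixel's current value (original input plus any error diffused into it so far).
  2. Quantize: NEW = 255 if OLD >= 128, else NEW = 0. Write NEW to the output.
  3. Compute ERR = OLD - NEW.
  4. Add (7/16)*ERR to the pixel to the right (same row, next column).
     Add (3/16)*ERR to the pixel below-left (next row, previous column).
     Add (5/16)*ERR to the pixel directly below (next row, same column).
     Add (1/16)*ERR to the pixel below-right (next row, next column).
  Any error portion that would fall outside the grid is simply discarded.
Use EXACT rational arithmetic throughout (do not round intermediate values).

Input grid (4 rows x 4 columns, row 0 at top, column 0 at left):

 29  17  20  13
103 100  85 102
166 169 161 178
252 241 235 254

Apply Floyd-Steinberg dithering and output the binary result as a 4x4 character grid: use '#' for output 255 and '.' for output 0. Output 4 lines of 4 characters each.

Answer: ....
.#.#
##.#
####

Derivation:
(0,0): OLD=29 → NEW=0, ERR=29
(0,1): OLD=475/16 → NEW=0, ERR=475/16
(0,2): OLD=8445/256 → NEW=0, ERR=8445/256
(0,3): OLD=112363/4096 → NEW=0, ERR=112363/4096
(1,0): OLD=30113/256 → NEW=0, ERR=30113/256
(1,1): OLD=345575/2048 → NEW=255, ERR=-176665/2048
(1,2): OLD=4231539/65536 → NEW=0, ERR=4231539/65536
(1,3): OLD=147726485/1048576 → NEW=255, ERR=-119660395/1048576
(2,0): OLD=6114013/32768 → NEW=255, ERR=-2241827/32768
(2,1): OLD=137960911/1048576 → NEW=255, ERR=-129425969/1048576
(2,2): OLD=210529931/2097152 → NEW=0, ERR=210529931/2097152
(2,3): OLD=6385203711/33554432 → NEW=255, ERR=-2171176449/33554432
(3,0): OLD=3480888205/16777216 → NEW=255, ERR=-797301875/16777216
(3,1): OLD=52662657171/268435456 → NEW=255, ERR=-15788384109/268435456
(3,2): OLD=948296498797/4294967296 → NEW=255, ERR=-146920161683/4294967296
(3,3): OLD=15467918330491/68719476736 → NEW=255, ERR=-2055548237189/68719476736
Row 0: ....
Row 1: .#.#
Row 2: ##.#
Row 3: ####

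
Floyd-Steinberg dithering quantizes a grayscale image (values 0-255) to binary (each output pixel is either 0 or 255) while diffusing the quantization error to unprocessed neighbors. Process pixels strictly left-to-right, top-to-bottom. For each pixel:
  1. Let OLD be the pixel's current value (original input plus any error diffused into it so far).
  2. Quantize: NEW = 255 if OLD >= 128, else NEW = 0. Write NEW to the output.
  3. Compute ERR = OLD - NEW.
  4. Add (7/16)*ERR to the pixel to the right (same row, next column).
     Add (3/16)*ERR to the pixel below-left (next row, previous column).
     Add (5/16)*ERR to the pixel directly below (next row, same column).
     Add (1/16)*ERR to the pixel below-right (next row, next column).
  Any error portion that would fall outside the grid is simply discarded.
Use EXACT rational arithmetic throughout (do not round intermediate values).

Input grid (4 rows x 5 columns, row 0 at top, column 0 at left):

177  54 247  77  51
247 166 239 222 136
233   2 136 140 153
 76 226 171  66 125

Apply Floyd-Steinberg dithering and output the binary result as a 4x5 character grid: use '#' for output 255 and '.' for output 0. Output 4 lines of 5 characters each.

(0,0): OLD=177 → NEW=255, ERR=-78
(0,1): OLD=159/8 → NEW=0, ERR=159/8
(0,2): OLD=32729/128 → NEW=255, ERR=89/128
(0,3): OLD=158319/2048 → NEW=0, ERR=158319/2048
(0,4): OLD=2779401/32768 → NEW=0, ERR=2779401/32768
(1,0): OLD=28973/128 → NEW=255, ERR=-3667/128
(1,1): OLD=158651/1024 → NEW=255, ERR=-102469/1024
(1,2): OLD=6919767/32768 → NEW=255, ERR=-1436073/32768
(1,3): OLD=31841483/131072 → NEW=255, ERR=-1581877/131072
(1,4): OLD=339859969/2097152 → NEW=255, ERR=-194913791/2097152
(2,0): OLD=3363385/16384 → NEW=255, ERR=-814535/16384
(2,1): OLD=-31996925/524288 → NEW=0, ERR=-31996925/524288
(2,2): OLD=730539721/8388608 → NEW=0, ERR=730539721/8388608
(2,3): OLD=20691459147/134217728 → NEW=255, ERR=-13534061493/134217728
(2,4): OLD=169834312525/2147483648 → NEW=0, ERR=169834312525/2147483648
(3,0): OLD=411217833/8388608 → NEW=0, ERR=411217833/8388608
(3,1): OLD=16213277301/67108864 → NEW=255, ERR=-899483019/67108864
(3,2): OLD=364276721943/2147483648 → NEW=255, ERR=-183331608297/2147483648
(3,3): OLD=74777207615/4294967296 → NEW=0, ERR=74777207615/4294967296
(3,4): OLD=10378628202779/68719476736 → NEW=255, ERR=-7144838364901/68719476736
Row 0: #.#..
Row 1: #####
Row 2: #..#.
Row 3: .##.#

Answer: #.#..
#####
#..#.
.##.#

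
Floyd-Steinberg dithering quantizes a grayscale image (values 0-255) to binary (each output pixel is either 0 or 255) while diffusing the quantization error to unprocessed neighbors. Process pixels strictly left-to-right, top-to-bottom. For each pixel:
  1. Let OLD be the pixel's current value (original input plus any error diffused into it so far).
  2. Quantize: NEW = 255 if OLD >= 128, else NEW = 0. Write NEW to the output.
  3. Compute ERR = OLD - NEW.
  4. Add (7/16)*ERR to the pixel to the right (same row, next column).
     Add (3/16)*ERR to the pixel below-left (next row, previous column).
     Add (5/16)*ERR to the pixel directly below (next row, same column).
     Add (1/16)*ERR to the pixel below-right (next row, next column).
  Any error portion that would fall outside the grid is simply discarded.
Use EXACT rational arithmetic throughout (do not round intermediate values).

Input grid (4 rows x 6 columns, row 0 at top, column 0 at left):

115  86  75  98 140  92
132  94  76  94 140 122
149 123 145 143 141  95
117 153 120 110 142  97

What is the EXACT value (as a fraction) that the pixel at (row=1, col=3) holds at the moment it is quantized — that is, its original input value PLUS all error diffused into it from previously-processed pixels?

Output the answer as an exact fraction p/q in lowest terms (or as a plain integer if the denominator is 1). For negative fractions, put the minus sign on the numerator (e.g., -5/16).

Answer: 42597241/262144

Derivation:
(0,0): OLD=115 → NEW=0, ERR=115
(0,1): OLD=2181/16 → NEW=255, ERR=-1899/16
(0,2): OLD=5907/256 → NEW=0, ERR=5907/256
(0,3): OLD=442757/4096 → NEW=0, ERR=442757/4096
(0,4): OLD=12274339/65536 → NEW=255, ERR=-4437341/65536
(0,5): OLD=65407605/1048576 → NEW=0, ERR=65407605/1048576
(1,0): OLD=37295/256 → NEW=255, ERR=-27985/256
(1,1): OLD=42185/2048 → NEW=0, ERR=42185/2048
(1,2): OLD=6886013/65536 → NEW=0, ERR=6886013/65536
(1,3): OLD=42597241/262144 → NEW=255, ERR=-24249479/262144
Target (1,3): original=94, with diffused error = 42597241/262144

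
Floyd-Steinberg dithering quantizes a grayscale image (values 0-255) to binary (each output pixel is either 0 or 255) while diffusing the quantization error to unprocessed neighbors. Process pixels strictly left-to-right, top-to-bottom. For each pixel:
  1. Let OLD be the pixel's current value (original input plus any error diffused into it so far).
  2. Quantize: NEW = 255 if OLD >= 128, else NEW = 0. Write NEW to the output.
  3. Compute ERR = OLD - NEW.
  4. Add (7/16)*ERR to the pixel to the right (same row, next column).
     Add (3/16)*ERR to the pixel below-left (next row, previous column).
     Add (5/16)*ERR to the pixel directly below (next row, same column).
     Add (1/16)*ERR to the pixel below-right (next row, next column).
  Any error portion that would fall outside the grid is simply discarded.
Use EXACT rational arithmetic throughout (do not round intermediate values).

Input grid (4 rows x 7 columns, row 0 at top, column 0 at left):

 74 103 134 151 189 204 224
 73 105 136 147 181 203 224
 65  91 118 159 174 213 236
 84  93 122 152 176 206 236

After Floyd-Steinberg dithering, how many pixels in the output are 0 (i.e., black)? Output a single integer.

Answer: 11

Derivation:
(0,0): OLD=74 → NEW=0, ERR=74
(0,1): OLD=1083/8 → NEW=255, ERR=-957/8
(0,2): OLD=10453/128 → NEW=0, ERR=10453/128
(0,3): OLD=382419/2048 → NEW=255, ERR=-139821/2048
(0,4): OLD=5214405/32768 → NEW=255, ERR=-3141435/32768
(0,5): OLD=84964707/524288 → NEW=255, ERR=-48728733/524288
(0,6): OLD=1537947061/8388608 → NEW=255, ERR=-601147979/8388608
(1,0): OLD=9433/128 → NEW=0, ERR=9433/128
(1,1): OLD=122671/1024 → NEW=0, ERR=122671/1024
(1,2): OLD=6345627/32768 → NEW=255, ERR=-2010213/32768
(1,3): OLD=11266207/131072 → NEW=0, ERR=11266207/131072
(1,4): OLD=1400496669/8388608 → NEW=255, ERR=-738598371/8388608
(1,5): OLD=7785030125/67108864 → NEW=0, ERR=7785030125/67108864
(1,6): OLD=264730182467/1073741824 → NEW=255, ERR=-9073982653/1073741824
(2,0): OLD=1810293/16384 → NEW=0, ERR=1810293/16384
(2,1): OLD=89065879/524288 → NEW=255, ERR=-44627561/524288
(2,2): OLD=714647813/8388608 → NEW=0, ERR=714647813/8388608
(2,3): OLD=13608965021/67108864 → NEW=255, ERR=-3503795299/67108864
(2,4): OLD=80941981901/536870912 → NEW=255, ERR=-55960100659/536870912
(2,5): OLD=3376910597519/17179869184 → NEW=255, ERR=-1003956044401/17179869184
(2,6): OLD=59110542827737/274877906944 → NEW=255, ERR=-10983323442983/274877906944
(3,0): OLD=860407269/8388608 → NEW=0, ERR=860407269/8388608
(3,1): OLD=9002854081/67108864 → NEW=255, ERR=-8109906239/67108864
(3,2): OLD=43294678835/536870912 → NEW=0, ERR=43294678835/536870912
(3,3): OLD=336609538981/2147483648 → NEW=255, ERR=-210998791259/2147483648
(3,4): OLD=23700123476453/274877906944 → NEW=0, ERR=23700123476453/274877906944
(3,5): OLD=464990210102079/2199023255552 → NEW=255, ERR=-95760720063681/2199023255552
(3,6): OLD=7065347461115937/35184372088832 → NEW=255, ERR=-1906667421536223/35184372088832
Output grid:
  Row 0: .#.####  (2 black, running=2)
  Row 1: ..#.#.#  (4 black, running=6)
  Row 2: .#.####  (2 black, running=8)
  Row 3: .#.#.##  (3 black, running=11)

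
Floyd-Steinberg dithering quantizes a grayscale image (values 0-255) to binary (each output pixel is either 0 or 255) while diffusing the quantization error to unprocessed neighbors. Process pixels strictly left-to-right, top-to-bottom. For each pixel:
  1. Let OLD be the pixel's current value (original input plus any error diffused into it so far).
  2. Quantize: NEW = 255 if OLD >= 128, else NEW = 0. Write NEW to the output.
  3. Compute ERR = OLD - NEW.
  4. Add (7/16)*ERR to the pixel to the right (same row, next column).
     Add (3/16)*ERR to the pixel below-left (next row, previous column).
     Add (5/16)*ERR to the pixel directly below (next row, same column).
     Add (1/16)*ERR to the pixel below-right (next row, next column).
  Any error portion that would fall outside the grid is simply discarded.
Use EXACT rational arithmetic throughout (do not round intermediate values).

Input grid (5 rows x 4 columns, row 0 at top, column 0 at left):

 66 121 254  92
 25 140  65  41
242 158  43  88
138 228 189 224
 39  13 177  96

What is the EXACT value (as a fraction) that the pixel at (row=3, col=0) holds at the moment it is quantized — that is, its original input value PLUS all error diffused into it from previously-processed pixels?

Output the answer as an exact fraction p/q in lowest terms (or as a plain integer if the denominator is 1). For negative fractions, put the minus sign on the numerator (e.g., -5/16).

(0,0): OLD=66 → NEW=0, ERR=66
(0,1): OLD=1199/8 → NEW=255, ERR=-841/8
(0,2): OLD=26625/128 → NEW=255, ERR=-6015/128
(0,3): OLD=146311/2048 → NEW=0, ERR=146311/2048
(1,0): OLD=3317/128 → NEW=0, ERR=3317/128
(1,1): OLD=116531/1024 → NEW=0, ERR=116531/1024
(1,2): OLD=3503791/32768 → NEW=0, ERR=3503791/32768
(1,3): OLD=56187385/524288 → NEW=0, ERR=56187385/524288
(2,0): OLD=4447201/16384 → NEW=255, ERR=269281/16384
(2,1): OLD=116612923/524288 → NEW=255, ERR=-17080517/524288
(2,2): OLD=93709479/1048576 → NEW=0, ERR=93709479/1048576
(2,3): OLD=2806356523/16777216 → NEW=255, ERR=-1471833557/16777216
(3,0): OLD=1149471313/8388608 → NEW=255, ERR=-989623727/8388608
Target (3,0): original=138, with diffused error = 1149471313/8388608

Answer: 1149471313/8388608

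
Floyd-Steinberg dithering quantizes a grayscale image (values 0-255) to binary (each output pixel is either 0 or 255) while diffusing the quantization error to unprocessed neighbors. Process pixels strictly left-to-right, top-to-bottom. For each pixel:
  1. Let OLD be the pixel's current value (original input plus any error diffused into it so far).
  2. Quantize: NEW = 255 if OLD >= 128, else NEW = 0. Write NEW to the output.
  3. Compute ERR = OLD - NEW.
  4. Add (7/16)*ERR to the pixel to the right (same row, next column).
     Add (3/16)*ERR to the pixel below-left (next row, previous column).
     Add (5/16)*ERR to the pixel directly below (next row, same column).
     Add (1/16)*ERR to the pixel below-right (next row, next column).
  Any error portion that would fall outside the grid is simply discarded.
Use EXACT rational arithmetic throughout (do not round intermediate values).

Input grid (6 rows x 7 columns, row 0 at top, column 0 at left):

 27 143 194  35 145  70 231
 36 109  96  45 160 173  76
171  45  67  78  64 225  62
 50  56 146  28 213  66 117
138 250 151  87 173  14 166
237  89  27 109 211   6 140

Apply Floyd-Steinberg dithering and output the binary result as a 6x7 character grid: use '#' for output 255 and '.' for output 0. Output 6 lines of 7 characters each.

Answer: .##.#.#
....#..
#.#..##
..#.#..
##..#.#
#..##..

Derivation:
(0,0): OLD=27 → NEW=0, ERR=27
(0,1): OLD=2477/16 → NEW=255, ERR=-1603/16
(0,2): OLD=38443/256 → NEW=255, ERR=-26837/256
(0,3): OLD=-44499/4096 → NEW=0, ERR=-44499/4096
(0,4): OLD=9191227/65536 → NEW=255, ERR=-7520453/65536
(0,5): OLD=20757149/1048576 → NEW=0, ERR=20757149/1048576
(0,6): OLD=4020836939/16777216 → NEW=255, ERR=-257353141/16777216
(1,0): OLD=6567/256 → NEW=0, ERR=6567/256
(1,1): OLD=145297/2048 → NEW=0, ERR=145297/2048
(1,2): OLD=5634789/65536 → NEW=0, ERR=5634789/65536
(1,3): OLD=13409473/262144 → NEW=0, ERR=13409473/262144
(1,4): OLD=2509063267/16777216 → NEW=255, ERR=-1769126813/16777216
(1,5): OLD=16509361363/134217728 → NEW=0, ERR=16509361363/134217728
(1,6): OLD=271137076221/2147483648 → NEW=0, ERR=271137076221/2147483648
(2,0): OLD=6301899/32768 → NEW=255, ERR=-2053941/32768
(2,1): OLD=60263785/1048576 → NEW=0, ERR=60263785/1048576
(2,2): OLD=2232008827/16777216 → NEW=255, ERR=-2046181253/16777216
(2,3): OLD=3520426851/134217728 → NEW=0, ERR=3520426851/134217728
(2,4): OLD=73855301587/1073741824 → NEW=0, ERR=73855301587/1073741824
(2,5): OLD=10672627260657/34359738368 → NEW=255, ERR=1910893976817/34359738368
(2,6): OLD=73378480905383/549755813888 → NEW=255, ERR=-66809251636057/549755813888
(3,0): OLD=691021595/16777216 → NEW=0, ERR=691021595/16777216
(3,1): OLD=8750238975/134217728 → NEW=0, ERR=8750238975/134217728
(3,2): OLD=155606040173/1073741824 → NEW=255, ERR=-118198124947/1073741824
(3,3): OLD=-28730789717/4294967296 → NEW=0, ERR=-28730789717/4294967296
(3,4): OLD=133939823592219/549755813888 → NEW=255, ERR=-6247908949221/549755813888
(3,5): OLD=263532227235457/4398046511104 → NEW=0, ERR=263532227235457/4398046511104
(3,6): OLD=7650093023025183/70368744177664 → NEW=0, ERR=7650093023025183/70368744177664
(4,0): OLD=350244324149/2147483648 → NEW=255, ERR=-197364006091/2147483648
(4,1): OLD=7287667681841/34359738368 → NEW=255, ERR=-1474065601999/34359738368
(4,2): OLD=55333490915967/549755813888 → NEW=0, ERR=55333490915967/549755813888
(4,3): OLD=527472828552229/4398046511104 → NEW=0, ERR=527472828552229/4398046511104
(4,4): OLD=8188681268834399/35184372088832 → NEW=255, ERR=-783333613817761/35184372088832
(4,5): OLD=48029053004759903/1125899906842624 → NEW=0, ERR=48029053004759903/1125899906842624
(4,6): OLD=4006065215621620297/18014398509481984 → NEW=255, ERR=-587606404296285623/18014398509481984
(5,0): OLD=110080810598179/549755813888 → NEW=255, ERR=-30106921943261/549755813888
(5,1): OLD=284826932201185/4398046511104 → NEW=0, ERR=284826932201185/4398046511104
(5,2): OLD=3750411171722359/35184372088832 → NEW=0, ERR=3750411171722359/35184372088832
(5,3): OLD=54952339422118643/281474976710656 → NEW=255, ERR=-16823779639098637/281474976710656
(5,4): OLD=3483759080518745361/18014398509481984 → NEW=255, ERR=-1109912539399160559/18014398509481984
(5,5): OLD=-2180783650833305855/144115188075855872 → NEW=0, ERR=-2180783650833305855/144115188075855872
(5,6): OLD=290195998346841854959/2305843009213693952 → NEW=0, ERR=290195998346841854959/2305843009213693952
Row 0: .##.#.#
Row 1: ....#..
Row 2: #.#..##
Row 3: ..#.#..
Row 4: ##..#.#
Row 5: #..##..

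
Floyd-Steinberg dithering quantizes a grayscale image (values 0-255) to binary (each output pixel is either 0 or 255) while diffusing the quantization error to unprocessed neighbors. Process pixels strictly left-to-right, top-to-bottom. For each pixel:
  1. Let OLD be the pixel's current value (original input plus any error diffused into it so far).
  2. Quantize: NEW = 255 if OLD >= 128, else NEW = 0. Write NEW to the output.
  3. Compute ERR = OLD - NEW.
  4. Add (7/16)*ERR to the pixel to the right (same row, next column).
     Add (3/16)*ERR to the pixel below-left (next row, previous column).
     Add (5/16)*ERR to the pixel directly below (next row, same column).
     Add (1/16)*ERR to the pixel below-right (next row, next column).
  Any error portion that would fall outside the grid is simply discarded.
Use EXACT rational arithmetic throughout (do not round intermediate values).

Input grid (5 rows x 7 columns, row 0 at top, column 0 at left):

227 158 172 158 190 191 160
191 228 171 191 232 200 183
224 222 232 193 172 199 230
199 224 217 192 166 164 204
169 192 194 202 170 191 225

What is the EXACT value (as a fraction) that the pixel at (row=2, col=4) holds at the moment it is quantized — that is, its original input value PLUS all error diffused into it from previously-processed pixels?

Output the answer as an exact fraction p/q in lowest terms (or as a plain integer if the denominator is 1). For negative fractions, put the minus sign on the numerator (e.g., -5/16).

Answer: 18074919893/268435456

Derivation:
(0,0): OLD=227 → NEW=255, ERR=-28
(0,1): OLD=583/4 → NEW=255, ERR=-437/4
(0,2): OLD=7949/64 → NEW=0, ERR=7949/64
(0,3): OLD=217435/1024 → NEW=255, ERR=-43685/1024
(0,4): OLD=2807165/16384 → NEW=255, ERR=-1370755/16384
(0,5): OLD=40474219/262144 → NEW=255, ERR=-26372501/262144
(0,6): OLD=486481133/4194304 → NEW=0, ERR=486481133/4194304
(1,0): OLD=10353/64 → NEW=255, ERR=-5967/64
(1,1): OLD=89399/512 → NEW=255, ERR=-41161/512
(1,2): OLD=2618403/16384 → NEW=255, ERR=-1559517/16384
(1,3): OLD=8395191/65536 → NEW=255, ERR=-8316489/65536
(1,4): OLD=540255573/4194304 → NEW=255, ERR=-529291947/4194304
(1,5): OLD=4357729605/33554432 → NEW=255, ERR=-4198650555/33554432
(1,6): OLD=84940388203/536870912 → NEW=255, ERR=-51961694357/536870912
(2,0): OLD=1472845/8192 → NEW=255, ERR=-616115/8192
(2,1): OLD=36778495/262144 → NEW=255, ERR=-30068225/262144
(2,2): OLD=516967293/4194304 → NEW=0, ERR=516967293/4194304
(2,3): OLD=5961196565/33554432 → NEW=255, ERR=-2595183595/33554432
(2,4): OLD=18074919893/268435456 → NEW=0, ERR=18074919893/268435456
Target (2,4): original=172, with diffused error = 18074919893/268435456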